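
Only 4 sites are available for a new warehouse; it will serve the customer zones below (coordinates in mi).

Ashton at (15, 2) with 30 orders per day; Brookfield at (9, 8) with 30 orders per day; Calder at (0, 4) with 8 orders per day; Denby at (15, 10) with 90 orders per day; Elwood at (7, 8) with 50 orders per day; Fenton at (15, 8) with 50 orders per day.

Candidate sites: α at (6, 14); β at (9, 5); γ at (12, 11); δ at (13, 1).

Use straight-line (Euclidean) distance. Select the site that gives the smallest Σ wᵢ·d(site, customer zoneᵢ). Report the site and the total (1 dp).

γ, total 1311.3 mi

Total weighted distance at each candidate:
  α (6, 14): total = 2475.9
  β (9, 5): total = 1582.3
  γ (12, 11): total = 1311.3
  δ (13, 1): total = 2070.4
Minimum is at γ with total 1311.3 mi.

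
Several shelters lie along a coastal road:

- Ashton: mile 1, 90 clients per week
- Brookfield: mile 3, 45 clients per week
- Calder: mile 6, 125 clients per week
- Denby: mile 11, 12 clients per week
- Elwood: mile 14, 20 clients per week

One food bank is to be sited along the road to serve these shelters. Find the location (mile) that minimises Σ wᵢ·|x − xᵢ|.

For a sum of weighted absolute distances on a line, the optimum is the weighted median (not the mean). Total weight W = 292; half-weight = 146.
Sort by position and accumulate weight:
  mile 1 (Ashton, w=90) → cum 90
  mile 3 (Brookfield, w=45) → cum 135
  mile 6 (Calder, w=125) → cum 260  ≥ 146 → median here
  mile 11 (Denby, w=12) → cum 272
  mile 14 (Elwood, w=20) → cum 292
Optimal location: mile 6.

x = 6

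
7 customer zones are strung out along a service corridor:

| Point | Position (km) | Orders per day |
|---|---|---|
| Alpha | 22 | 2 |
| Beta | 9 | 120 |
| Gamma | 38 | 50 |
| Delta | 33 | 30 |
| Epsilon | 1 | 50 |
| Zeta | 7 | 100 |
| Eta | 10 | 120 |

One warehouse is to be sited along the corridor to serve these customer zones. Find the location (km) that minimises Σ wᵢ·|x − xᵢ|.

x = 9

For a sum of weighted absolute distances on a line, the optimum is the weighted median (not the mean). Total weight W = 472; half-weight = 236.
Sort by position and accumulate weight:
  km 1 (Epsilon, w=50) → cum 50
  km 7 (Zeta, w=100) → cum 150
  km 9 (Beta, w=120) → cum 270  ≥ 236 → median here
  km 10 (Eta, w=120) → cum 390
  km 22 (Alpha, w=2) → cum 392
  km 33 (Delta, w=30) → cum 422
  km 38 (Gamma, w=50) → cum 472
Optimal location: km 9.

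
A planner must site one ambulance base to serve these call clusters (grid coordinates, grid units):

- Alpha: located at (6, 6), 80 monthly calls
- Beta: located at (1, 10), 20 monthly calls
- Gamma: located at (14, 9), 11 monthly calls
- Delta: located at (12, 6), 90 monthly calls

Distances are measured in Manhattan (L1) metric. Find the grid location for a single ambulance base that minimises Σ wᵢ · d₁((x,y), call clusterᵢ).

(12, 6)

Manhattan distance separates: Σwᵢ(|x−xᵢ|+|y−yᵢ|) = Σwᵢ|x−xᵢ| + Σwᵢ|y−yᵢ|, so x and y are optimised independently as 1-D weighted medians.
Total weight W = 201; half = 100.5.
x-coordinate, sorted with cumulative weight:
  x=1 (Beta, w=20) cum 20
  x=6 (Alpha, w=80) cum 100
  x=12 (Delta, w=90) cum 190  ← median
  x=14 (Gamma, w=11) cum 201
⇒ x* = 12
y-coordinate, sorted with cumulative weight:
  y=6 (Alpha, w=80) cum 80
  y=6 (Delta, w=90) cum 170  ← median
  y=9 (Gamma, w=11) cum 181
  y=10 (Beta, w=20) cum 201
⇒ y* = 6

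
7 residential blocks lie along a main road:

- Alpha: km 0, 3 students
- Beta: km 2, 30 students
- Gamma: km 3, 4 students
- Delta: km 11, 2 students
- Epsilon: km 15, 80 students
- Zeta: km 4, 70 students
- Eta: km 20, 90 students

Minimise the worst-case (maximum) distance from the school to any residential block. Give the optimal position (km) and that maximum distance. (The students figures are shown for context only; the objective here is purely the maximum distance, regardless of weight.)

location 10, max distance 10

The 1-center on a line is the midpoint of the two extreme points: leftmost at 0, rightmost at 20.
Optimal location = (0 + 20)/2 = 10; maximum distance = (20 − 0)/2 = 10.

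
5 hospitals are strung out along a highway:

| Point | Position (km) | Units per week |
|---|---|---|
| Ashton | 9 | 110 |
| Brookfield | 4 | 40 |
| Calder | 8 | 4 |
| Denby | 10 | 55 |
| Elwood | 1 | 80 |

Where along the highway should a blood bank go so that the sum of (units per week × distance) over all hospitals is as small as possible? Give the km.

For a sum of weighted absolute distances on a line, the optimum is the weighted median (not the mean). Total weight W = 289; half-weight = 144.5.
Sort by position and accumulate weight:
  km 1 (Elwood, w=80) → cum 80
  km 4 (Brookfield, w=40) → cum 120
  km 8 (Calder, w=4) → cum 124
  km 9 (Ashton, w=110) → cum 234  ≥ 144.5 → median here
  km 10 (Denby, w=55) → cum 289
Optimal location: km 9.

x = 9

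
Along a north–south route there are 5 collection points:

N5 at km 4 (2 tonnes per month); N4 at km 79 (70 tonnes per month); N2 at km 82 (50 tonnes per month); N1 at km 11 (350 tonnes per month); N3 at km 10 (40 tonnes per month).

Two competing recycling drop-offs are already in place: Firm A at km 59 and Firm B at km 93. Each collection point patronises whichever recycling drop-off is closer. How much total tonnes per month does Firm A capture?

392

The indifferent point is the midpoint (59+93)/2 = 76; collection points left of it (closer to Firm A at 59) go to Firm A, those right go to Firm B.
  N5 at 4 (w=2) → Firm A
  N3 at 10 (w=40) → Firm A
  N1 at 11 (w=350) → Firm A
  N4 at 79 (w=70) → Firm B
  N2 at 82 (w=50) → Firm B
Firm A captures 392; Firm B captures 120.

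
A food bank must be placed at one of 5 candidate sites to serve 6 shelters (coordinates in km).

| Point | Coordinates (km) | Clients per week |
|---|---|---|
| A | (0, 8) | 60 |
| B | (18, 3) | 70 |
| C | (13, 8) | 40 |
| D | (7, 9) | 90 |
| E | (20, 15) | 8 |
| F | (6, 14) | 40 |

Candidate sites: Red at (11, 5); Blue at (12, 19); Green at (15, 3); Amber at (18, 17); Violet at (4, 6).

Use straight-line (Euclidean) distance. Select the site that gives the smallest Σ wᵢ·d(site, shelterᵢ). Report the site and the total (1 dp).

Total weighted distance at each candidate:
  Red (11, 5): total = 2366.5
  Blue (12, 19): total = 4004.9
  Green (15, 3): total = 2946.6
  Amber (18, 17): total = 4340.8
  Violet (4, 6): total = 2497.9
Minimum is at Red with total 2366.5 km.

Red, total 2366.5 km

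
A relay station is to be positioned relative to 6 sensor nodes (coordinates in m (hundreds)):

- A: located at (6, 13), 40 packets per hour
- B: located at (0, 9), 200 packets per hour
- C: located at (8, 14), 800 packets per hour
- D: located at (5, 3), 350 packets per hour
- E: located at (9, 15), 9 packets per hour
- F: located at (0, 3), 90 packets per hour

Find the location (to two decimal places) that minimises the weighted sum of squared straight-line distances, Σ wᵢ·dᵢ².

The minimiser of Σwᵢ‖p−pᵢ‖² is the weighted centroid p* = (Σwᵢpᵢ)/(Σwᵢ).
Σwᵢ = 1489.
Σwᵢxᵢ = 40·6 + 200·0 + 800·8 + 350·5 + 9·9 + 90·0 = 8471.
Σwᵢyᵢ = 40·13 + 200·9 + 800·14 + 350·3 + 9·15 + 90·3 = 14975.
x* = 8471/1489 = 5.69, y* = 14975/1489 = 10.06.

(5.69, 10.06)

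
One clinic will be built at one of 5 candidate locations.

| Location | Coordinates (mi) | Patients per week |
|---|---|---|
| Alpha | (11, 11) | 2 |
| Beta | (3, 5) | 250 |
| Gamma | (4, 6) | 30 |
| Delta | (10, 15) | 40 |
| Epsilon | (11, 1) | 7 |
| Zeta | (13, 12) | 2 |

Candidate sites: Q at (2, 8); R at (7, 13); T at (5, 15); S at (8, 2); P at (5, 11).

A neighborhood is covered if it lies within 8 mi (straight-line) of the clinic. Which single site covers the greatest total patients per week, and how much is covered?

P, covering 322

Coverage radius r = 8 mi; a point is covered iff (Δx)²+(Δy)² ≤ 8² = 64.
  Q (2, 8): covers {Beta, Gamma} → 280
  R (7, 13): covers {Alpha, Gamma, Delta, Zeta} → 74
  T (5, 15): covers {Alpha, Delta} → 42
  S (8, 2): covers {Beta, Gamma, Epsilon} → 287
  P (5, 11): covers {Alpha, Beta, Gamma, Delta} → 322
Maximum coverage at P: 322 patients per week.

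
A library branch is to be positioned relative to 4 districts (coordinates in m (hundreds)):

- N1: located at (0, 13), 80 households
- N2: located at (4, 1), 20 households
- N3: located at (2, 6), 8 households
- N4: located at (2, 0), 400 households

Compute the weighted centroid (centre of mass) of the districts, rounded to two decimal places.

The minimiser of Σwᵢ‖p−pᵢ‖² is the weighted centroid p* = (Σwᵢpᵢ)/(Σwᵢ).
Σwᵢ = 508.
Σwᵢxᵢ = 80·0 + 20·4 + 8·2 + 400·2 = 896.
Σwᵢyᵢ = 80·13 + 20·1 + 8·6 + 400·0 = 1108.
x* = 896/508 = 1.76, y* = 1108/508 = 2.18.

(1.76, 2.18)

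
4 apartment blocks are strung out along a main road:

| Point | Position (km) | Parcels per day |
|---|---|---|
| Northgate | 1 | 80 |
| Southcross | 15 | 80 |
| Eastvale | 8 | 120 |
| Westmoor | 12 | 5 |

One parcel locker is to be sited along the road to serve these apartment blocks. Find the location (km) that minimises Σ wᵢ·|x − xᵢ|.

x = 8

For a sum of weighted absolute distances on a line, the optimum is the weighted median (not the mean). Total weight W = 285; half-weight = 142.5.
Sort by position and accumulate weight:
  km 1 (Northgate, w=80) → cum 80
  km 8 (Eastvale, w=120) → cum 200  ≥ 142.5 → median here
  km 12 (Westmoor, w=5) → cum 205
  km 15 (Southcross, w=80) → cum 285
Optimal location: km 8.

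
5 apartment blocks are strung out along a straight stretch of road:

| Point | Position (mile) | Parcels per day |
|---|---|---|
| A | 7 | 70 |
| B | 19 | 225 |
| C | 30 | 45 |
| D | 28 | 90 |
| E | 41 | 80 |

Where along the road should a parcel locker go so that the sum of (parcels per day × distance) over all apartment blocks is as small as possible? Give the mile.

x = 19

For a sum of weighted absolute distances on a line, the optimum is the weighted median (not the mean). Total weight W = 510; half-weight = 255.
Sort by position and accumulate weight:
  mile 7 (A, w=70) → cum 70
  mile 19 (B, w=225) → cum 295  ≥ 255 → median here
  mile 28 (D, w=90) → cum 385
  mile 30 (C, w=45) → cum 430
  mile 41 (E, w=80) → cum 510
Optimal location: mile 19.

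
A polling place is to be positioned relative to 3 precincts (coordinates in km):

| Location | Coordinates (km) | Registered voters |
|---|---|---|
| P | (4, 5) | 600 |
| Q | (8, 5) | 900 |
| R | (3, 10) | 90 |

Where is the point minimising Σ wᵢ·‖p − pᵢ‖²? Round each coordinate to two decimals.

(6.21, 5.28)

The minimiser of Σwᵢ‖p−pᵢ‖² is the weighted centroid p* = (Σwᵢpᵢ)/(Σwᵢ).
Σwᵢ = 1590.
Σwᵢxᵢ = 600·4 + 900·8 + 90·3 = 9870.
Σwᵢyᵢ = 600·5 + 900·5 + 90·10 = 8400.
x* = 9870/1590 = 6.21, y* = 8400/1590 = 5.28.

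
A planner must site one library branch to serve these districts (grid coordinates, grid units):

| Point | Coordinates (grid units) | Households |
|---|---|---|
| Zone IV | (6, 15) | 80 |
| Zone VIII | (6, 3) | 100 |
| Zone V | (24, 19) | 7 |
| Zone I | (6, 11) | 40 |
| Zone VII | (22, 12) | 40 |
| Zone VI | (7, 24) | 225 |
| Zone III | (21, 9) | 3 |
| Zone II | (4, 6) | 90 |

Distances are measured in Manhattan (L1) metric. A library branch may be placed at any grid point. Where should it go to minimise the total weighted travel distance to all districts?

Manhattan distance separates: Σwᵢ(|x−xᵢ|+|y−yᵢ|) = Σwᵢ|x−xᵢ| + Σwᵢ|y−yᵢ|, so x and y are optimised independently as 1-D weighted medians.
Total weight W = 585; half = 292.5.
x-coordinate, sorted with cumulative weight:
  x=4 (Zone II, w=90) cum 90
  x=6 (Zone IV, w=80) cum 170
  x=6 (Zone VIII, w=100) cum 270
  x=6 (Zone I, w=40) cum 310  ← median
  x=7 (Zone VI, w=225) cum 535
  x=21 (Zone III, w=3) cum 538
  x=22 (Zone VII, w=40) cum 578
  x=24 (Zone V, w=7) cum 585
⇒ x* = 6
y-coordinate, sorted with cumulative weight:
  y=3 (Zone VIII, w=100) cum 100
  y=6 (Zone II, w=90) cum 190
  y=9 (Zone III, w=3) cum 193
  y=11 (Zone I, w=40) cum 233
  y=12 (Zone VII, w=40) cum 273
  y=15 (Zone IV, w=80) cum 353  ← median
  y=19 (Zone V, w=7) cum 360
  y=24 (Zone VI, w=225) cum 585
⇒ y* = 15

(6, 15)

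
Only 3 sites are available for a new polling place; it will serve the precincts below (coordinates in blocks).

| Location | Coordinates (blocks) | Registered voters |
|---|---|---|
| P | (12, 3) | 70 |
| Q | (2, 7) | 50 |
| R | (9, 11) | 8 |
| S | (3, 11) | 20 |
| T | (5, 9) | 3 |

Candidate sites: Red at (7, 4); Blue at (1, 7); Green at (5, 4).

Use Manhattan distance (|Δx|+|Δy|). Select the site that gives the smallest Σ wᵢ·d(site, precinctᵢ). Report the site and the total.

Red, total 1133 blocks

Total weighted distance at each candidate:
  Red (7, 4): total = 1133
  Blue (1, 7): total = 1334
  Green (5, 4): total = 1143
Minimum is at Red with total 1133 blocks.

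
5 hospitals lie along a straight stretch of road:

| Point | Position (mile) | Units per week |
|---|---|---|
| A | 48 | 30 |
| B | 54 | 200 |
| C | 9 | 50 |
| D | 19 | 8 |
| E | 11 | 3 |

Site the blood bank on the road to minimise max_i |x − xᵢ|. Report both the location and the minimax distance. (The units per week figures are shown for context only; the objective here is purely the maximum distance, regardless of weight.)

location 31.5, max distance 22.5

The 1-center on a line is the midpoint of the two extreme points: leftmost at 9, rightmost at 54.
Optimal location = (9 + 54)/2 = 31.5; maximum distance = (54 − 9)/2 = 22.5.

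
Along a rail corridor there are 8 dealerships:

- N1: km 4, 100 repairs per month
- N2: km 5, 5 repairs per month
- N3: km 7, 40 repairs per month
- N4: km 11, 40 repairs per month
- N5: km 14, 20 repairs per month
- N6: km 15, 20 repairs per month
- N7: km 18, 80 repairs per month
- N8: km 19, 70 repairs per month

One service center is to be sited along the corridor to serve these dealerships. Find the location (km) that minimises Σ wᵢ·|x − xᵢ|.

x = 14

For a sum of weighted absolute distances on a line, the optimum is the weighted median (not the mean). Total weight W = 375; half-weight = 187.5.
Sort by position and accumulate weight:
  km 4 (N1, w=100) → cum 100
  km 5 (N2, w=5) → cum 105
  km 7 (N3, w=40) → cum 145
  km 11 (N4, w=40) → cum 185
  km 14 (N5, w=20) → cum 205  ≥ 187.5 → median here
  km 15 (N6, w=20) → cum 225
  km 18 (N7, w=80) → cum 305
  km 19 (N8, w=70) → cum 375
Optimal location: km 14.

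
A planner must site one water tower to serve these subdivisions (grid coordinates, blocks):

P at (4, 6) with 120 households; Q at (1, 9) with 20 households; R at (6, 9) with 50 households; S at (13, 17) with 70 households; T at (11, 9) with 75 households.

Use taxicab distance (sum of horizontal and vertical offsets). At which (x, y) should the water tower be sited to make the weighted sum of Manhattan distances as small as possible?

(6, 9)

Manhattan distance separates: Σwᵢ(|x−xᵢ|+|y−yᵢ|) = Σwᵢ|x−xᵢ| + Σwᵢ|y−yᵢ|, so x and y are optimised independently as 1-D weighted medians.
Total weight W = 335; half = 167.5.
x-coordinate, sorted with cumulative weight:
  x=1 (Q, w=20) cum 20
  x=4 (P, w=120) cum 140
  x=6 (R, w=50) cum 190  ← median
  x=11 (T, w=75) cum 265
  x=13 (S, w=70) cum 335
⇒ x* = 6
y-coordinate, sorted with cumulative weight:
  y=6 (P, w=120) cum 120
  y=9 (Q, w=20) cum 140
  y=9 (R, w=50) cum 190  ← median
  y=9 (T, w=75) cum 265
  y=17 (S, w=70) cum 335
⇒ y* = 9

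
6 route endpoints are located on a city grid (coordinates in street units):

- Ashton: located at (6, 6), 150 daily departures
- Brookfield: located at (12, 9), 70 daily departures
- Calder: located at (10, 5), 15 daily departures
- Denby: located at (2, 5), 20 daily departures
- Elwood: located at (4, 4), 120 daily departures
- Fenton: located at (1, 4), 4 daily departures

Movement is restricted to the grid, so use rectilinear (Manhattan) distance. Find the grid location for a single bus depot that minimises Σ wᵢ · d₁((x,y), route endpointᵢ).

Manhattan distance separates: Σwᵢ(|x−xᵢ|+|y−yᵢ|) = Σwᵢ|x−xᵢ| + Σwᵢ|y−yᵢ|, so x and y are optimised independently as 1-D weighted medians.
Total weight W = 379; half = 189.5.
x-coordinate, sorted with cumulative weight:
  x=1 (Fenton, w=4) cum 4
  x=2 (Denby, w=20) cum 24
  x=4 (Elwood, w=120) cum 144
  x=6 (Ashton, w=150) cum 294  ← median
  x=10 (Calder, w=15) cum 309
  x=12 (Brookfield, w=70) cum 379
⇒ x* = 6
y-coordinate, sorted with cumulative weight:
  y=4 (Elwood, w=120) cum 120
  y=4 (Fenton, w=4) cum 124
  y=5 (Calder, w=15) cum 139
  y=5 (Denby, w=20) cum 159
  y=6 (Ashton, w=150) cum 309  ← median
  y=9 (Brookfield, w=70) cum 379
⇒ y* = 6

(6, 6)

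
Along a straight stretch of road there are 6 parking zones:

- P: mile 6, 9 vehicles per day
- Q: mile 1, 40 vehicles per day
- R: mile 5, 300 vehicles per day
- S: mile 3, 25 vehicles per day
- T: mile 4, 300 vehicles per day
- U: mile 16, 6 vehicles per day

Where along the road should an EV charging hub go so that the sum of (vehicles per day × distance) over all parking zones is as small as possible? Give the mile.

For a sum of weighted absolute distances on a line, the optimum is the weighted median (not the mean). Total weight W = 680; half-weight = 340.
Sort by position and accumulate weight:
  mile 1 (Q, w=40) → cum 40
  mile 3 (S, w=25) → cum 65
  mile 4 (T, w=300) → cum 365  ≥ 340 → median here
  mile 5 (R, w=300) → cum 665
  mile 6 (P, w=9) → cum 674
  mile 16 (U, w=6) → cum 680
Optimal location: mile 4.

x = 4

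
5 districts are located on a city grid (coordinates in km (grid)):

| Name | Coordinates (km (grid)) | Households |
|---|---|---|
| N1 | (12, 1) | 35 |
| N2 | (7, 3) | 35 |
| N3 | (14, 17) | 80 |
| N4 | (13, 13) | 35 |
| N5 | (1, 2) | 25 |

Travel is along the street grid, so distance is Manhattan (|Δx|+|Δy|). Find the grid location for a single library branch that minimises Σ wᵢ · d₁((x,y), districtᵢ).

(13, 13)

Manhattan distance separates: Σwᵢ(|x−xᵢ|+|y−yᵢ|) = Σwᵢ|x−xᵢ| + Σwᵢ|y−yᵢ|, so x and y are optimised independently as 1-D weighted medians.
Total weight W = 210; half = 105.
x-coordinate, sorted with cumulative weight:
  x=1 (N5, w=25) cum 25
  x=7 (N2, w=35) cum 60
  x=12 (N1, w=35) cum 95
  x=13 (N4, w=35) cum 130  ← median
  x=14 (N3, w=80) cum 210
⇒ x* = 13
y-coordinate, sorted with cumulative weight:
  y=1 (N1, w=35) cum 35
  y=2 (N5, w=25) cum 60
  y=3 (N2, w=35) cum 95
  y=13 (N4, w=35) cum 130  ← median
  y=17 (N3, w=80) cum 210
⇒ y* = 13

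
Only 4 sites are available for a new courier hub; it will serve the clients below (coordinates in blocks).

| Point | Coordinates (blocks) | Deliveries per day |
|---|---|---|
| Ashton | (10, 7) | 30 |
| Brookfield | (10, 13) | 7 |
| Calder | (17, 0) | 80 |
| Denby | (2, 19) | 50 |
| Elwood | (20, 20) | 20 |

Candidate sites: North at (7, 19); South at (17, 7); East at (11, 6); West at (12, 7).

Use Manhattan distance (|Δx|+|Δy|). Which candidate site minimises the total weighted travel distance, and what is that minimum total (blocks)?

Total weighted distance at each candidate:
  North (7, 19): total = 3363
  South (17, 7): total = 2531
  East (11, 6): total = 2636
  West (12, 7): total = 2596
Minimum is at South with total 2531 blocks.

South, total 2531 blocks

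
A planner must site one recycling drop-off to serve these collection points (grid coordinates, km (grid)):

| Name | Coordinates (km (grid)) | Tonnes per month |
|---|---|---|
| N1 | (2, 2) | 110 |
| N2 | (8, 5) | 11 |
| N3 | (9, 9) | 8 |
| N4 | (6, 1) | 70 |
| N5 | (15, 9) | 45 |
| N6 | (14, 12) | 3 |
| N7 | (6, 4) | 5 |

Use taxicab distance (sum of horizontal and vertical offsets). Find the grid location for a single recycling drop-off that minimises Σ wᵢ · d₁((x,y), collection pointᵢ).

(6, 2)

Manhattan distance separates: Σwᵢ(|x−xᵢ|+|y−yᵢ|) = Σwᵢ|x−xᵢ| + Σwᵢ|y−yᵢ|, so x and y are optimised independently as 1-D weighted medians.
Total weight W = 252; half = 126.
x-coordinate, sorted with cumulative weight:
  x=2 (N1, w=110) cum 110
  x=6 (N4, w=70) cum 180  ← median
  x=6 (N7, w=5) cum 185
  x=8 (N2, w=11) cum 196
  x=9 (N3, w=8) cum 204
  x=14 (N6, w=3) cum 207
  x=15 (N5, w=45) cum 252
⇒ x* = 6
y-coordinate, sorted with cumulative weight:
  y=1 (N4, w=70) cum 70
  y=2 (N1, w=110) cum 180  ← median
  y=4 (N7, w=5) cum 185
  y=5 (N2, w=11) cum 196
  y=9 (N3, w=8) cum 204
  y=9 (N5, w=45) cum 249
  y=12 (N6, w=3) cum 252
⇒ y* = 2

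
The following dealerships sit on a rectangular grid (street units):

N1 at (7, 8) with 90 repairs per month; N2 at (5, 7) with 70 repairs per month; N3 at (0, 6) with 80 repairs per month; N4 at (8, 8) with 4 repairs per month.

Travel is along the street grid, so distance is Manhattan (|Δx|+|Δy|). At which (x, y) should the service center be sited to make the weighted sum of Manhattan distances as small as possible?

Manhattan distance separates: Σwᵢ(|x−xᵢ|+|y−yᵢ|) = Σwᵢ|x−xᵢ| + Σwᵢ|y−yᵢ|, so x and y are optimised independently as 1-D weighted medians.
Total weight W = 244; half = 122.
x-coordinate, sorted with cumulative weight:
  x=0 (N3, w=80) cum 80
  x=5 (N2, w=70) cum 150  ← median
  x=7 (N1, w=90) cum 240
  x=8 (N4, w=4) cum 244
⇒ x* = 5
y-coordinate, sorted with cumulative weight:
  y=6 (N3, w=80) cum 80
  y=7 (N2, w=70) cum 150  ← median
  y=8 (N1, w=90) cum 240
  y=8 (N4, w=4) cum 244
⇒ y* = 7

(5, 7)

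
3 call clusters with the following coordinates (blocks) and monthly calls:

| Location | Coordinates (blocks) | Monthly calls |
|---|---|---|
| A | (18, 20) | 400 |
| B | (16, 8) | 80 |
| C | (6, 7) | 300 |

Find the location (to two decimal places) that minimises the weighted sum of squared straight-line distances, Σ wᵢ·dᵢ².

The minimiser of Σwᵢ‖p−pᵢ‖² is the weighted centroid p* = (Σwᵢpᵢ)/(Σwᵢ).
Σwᵢ = 780.
Σwᵢxᵢ = 400·18 + 80·16 + 300·6 = 10280.
Σwᵢyᵢ = 400·20 + 80·8 + 300·7 = 10740.
x* = 10280/780 = 13.18, y* = 10740/780 = 13.77.

(13.18, 13.77)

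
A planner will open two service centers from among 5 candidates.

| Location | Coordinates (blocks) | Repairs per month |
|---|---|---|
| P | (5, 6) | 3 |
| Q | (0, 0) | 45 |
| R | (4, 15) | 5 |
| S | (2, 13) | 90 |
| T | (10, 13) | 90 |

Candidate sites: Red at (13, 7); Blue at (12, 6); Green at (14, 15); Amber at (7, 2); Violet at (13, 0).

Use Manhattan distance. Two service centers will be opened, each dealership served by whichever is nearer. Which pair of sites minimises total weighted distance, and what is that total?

Evaluate every pair (each demand assigned to the nearer of the two):
  {Green, Amber}: total = 2273
  {Green, Violet}: total = 2477
  {Blue, Green}: total = 2681
  {Red, Amber}: total = 2753
  {Blue, Amber}: total = 2753
  {Red, Green}: total = 2777
  {Blue, Violet}: total = 3031
  {Red, Violet}: total = 3037
  {Amber, Violet}: total = 3203
  {Red, Blue}: total = 3256
Best pair: {Green, Amber} with total 2273.

{Green, Amber}, total 2273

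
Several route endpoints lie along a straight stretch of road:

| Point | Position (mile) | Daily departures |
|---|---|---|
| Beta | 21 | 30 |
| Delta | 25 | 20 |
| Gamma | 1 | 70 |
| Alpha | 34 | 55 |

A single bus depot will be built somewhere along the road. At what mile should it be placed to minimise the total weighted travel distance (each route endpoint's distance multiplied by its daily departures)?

x = 21

For a sum of weighted absolute distances on a line, the optimum is the weighted median (not the mean). Total weight W = 175; half-weight = 87.5.
Sort by position and accumulate weight:
  mile 1 (Gamma, w=70) → cum 70
  mile 21 (Beta, w=30) → cum 100  ≥ 87.5 → median here
  mile 25 (Delta, w=20) → cum 120
  mile 34 (Alpha, w=55) → cum 175
Optimal location: mile 21.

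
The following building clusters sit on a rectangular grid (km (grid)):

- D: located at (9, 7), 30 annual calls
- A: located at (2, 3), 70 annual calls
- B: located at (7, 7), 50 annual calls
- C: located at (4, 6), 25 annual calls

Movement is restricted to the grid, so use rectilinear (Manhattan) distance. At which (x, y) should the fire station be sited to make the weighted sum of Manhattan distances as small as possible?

Manhattan distance separates: Σwᵢ(|x−xᵢ|+|y−yᵢ|) = Σwᵢ|x−xᵢ| + Σwᵢ|y−yᵢ|, so x and y are optimised independently as 1-D weighted medians.
Total weight W = 175; half = 87.5.
x-coordinate, sorted with cumulative weight:
  x=2 (A, w=70) cum 70
  x=4 (C, w=25) cum 95  ← median
  x=7 (B, w=50) cum 145
  x=9 (D, w=30) cum 175
⇒ x* = 4
y-coordinate, sorted with cumulative weight:
  y=3 (A, w=70) cum 70
  y=6 (C, w=25) cum 95  ← median
  y=7 (D, w=30) cum 125
  y=7 (B, w=50) cum 175
⇒ y* = 6

(4, 6)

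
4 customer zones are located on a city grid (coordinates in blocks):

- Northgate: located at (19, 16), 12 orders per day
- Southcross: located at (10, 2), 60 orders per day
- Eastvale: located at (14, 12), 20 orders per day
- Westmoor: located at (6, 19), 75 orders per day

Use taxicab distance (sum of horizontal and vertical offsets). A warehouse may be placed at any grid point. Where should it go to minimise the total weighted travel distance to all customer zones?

(10, 16)

Manhattan distance separates: Σwᵢ(|x−xᵢ|+|y−yᵢ|) = Σwᵢ|x−xᵢ| + Σwᵢ|y−yᵢ|, so x and y are optimised independently as 1-D weighted medians.
Total weight W = 167; half = 83.5.
x-coordinate, sorted with cumulative weight:
  x=6 (Westmoor, w=75) cum 75
  x=10 (Southcross, w=60) cum 135  ← median
  x=14 (Eastvale, w=20) cum 155
  x=19 (Northgate, w=12) cum 167
⇒ x* = 10
y-coordinate, sorted with cumulative weight:
  y=2 (Southcross, w=60) cum 60
  y=12 (Eastvale, w=20) cum 80
  y=16 (Northgate, w=12) cum 92  ← median
  y=19 (Westmoor, w=75) cum 167
⇒ y* = 16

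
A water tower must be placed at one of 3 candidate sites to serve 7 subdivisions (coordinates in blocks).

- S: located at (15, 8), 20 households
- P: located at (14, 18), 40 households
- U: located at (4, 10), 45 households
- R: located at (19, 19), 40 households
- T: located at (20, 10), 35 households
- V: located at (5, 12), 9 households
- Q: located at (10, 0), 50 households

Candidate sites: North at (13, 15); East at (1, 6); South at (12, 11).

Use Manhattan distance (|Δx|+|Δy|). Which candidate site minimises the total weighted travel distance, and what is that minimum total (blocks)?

South, total 2522 blocks

Total weighted distance at each candidate:
  North (13, 15): total = 2789
  East (1, 6): total = 4520
  South (12, 11): total = 2522
Minimum is at South with total 2522 blocks.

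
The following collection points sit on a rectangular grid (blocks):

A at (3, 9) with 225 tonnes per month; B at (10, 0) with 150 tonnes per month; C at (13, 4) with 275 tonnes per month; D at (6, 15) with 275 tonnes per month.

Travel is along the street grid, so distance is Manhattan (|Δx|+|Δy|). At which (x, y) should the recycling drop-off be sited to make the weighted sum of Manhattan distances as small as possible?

(6, 9)

Manhattan distance separates: Σwᵢ(|x−xᵢ|+|y−yᵢ|) = Σwᵢ|x−xᵢ| + Σwᵢ|y−yᵢ|, so x and y are optimised independently as 1-D weighted medians.
Total weight W = 925; half = 462.5.
x-coordinate, sorted with cumulative weight:
  x=3 (A, w=225) cum 225
  x=6 (D, w=275) cum 500  ← median
  x=10 (B, w=150) cum 650
  x=13 (C, w=275) cum 925
⇒ x* = 6
y-coordinate, sorted with cumulative weight:
  y=0 (B, w=150) cum 150
  y=4 (C, w=275) cum 425
  y=9 (A, w=225) cum 650  ← median
  y=15 (D, w=275) cum 925
⇒ y* = 9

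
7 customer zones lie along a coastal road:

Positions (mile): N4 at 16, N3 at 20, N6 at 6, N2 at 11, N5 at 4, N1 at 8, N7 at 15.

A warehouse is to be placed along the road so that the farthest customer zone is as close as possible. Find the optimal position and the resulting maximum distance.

The 1-center on a line is the midpoint of the two extreme points: leftmost at 4, rightmost at 20.
Optimal location = (4 + 20)/2 = 12; maximum distance = (20 − 4)/2 = 8.

location 12, max distance 8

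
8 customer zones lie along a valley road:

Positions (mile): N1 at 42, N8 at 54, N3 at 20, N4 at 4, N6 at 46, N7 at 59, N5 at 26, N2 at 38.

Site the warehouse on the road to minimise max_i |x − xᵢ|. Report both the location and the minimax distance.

The 1-center on a line is the midpoint of the two extreme points: leftmost at 4, rightmost at 59.
Optimal location = (4 + 59)/2 = 31.5; maximum distance = (59 − 4)/2 = 27.5.

location 31.5, max distance 27.5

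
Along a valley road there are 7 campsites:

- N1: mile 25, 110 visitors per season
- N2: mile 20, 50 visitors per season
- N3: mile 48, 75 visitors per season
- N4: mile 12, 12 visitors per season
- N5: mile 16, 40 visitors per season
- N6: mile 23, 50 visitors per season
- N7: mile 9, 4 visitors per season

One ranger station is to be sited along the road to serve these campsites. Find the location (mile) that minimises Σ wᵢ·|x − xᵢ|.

For a sum of weighted absolute distances on a line, the optimum is the weighted median (not the mean). Total weight W = 341; half-weight = 170.5.
Sort by position and accumulate weight:
  mile 9 (N7, w=4) → cum 4
  mile 12 (N4, w=12) → cum 16
  mile 16 (N5, w=40) → cum 56
  mile 20 (N2, w=50) → cum 106
  mile 23 (N6, w=50) → cum 156
  mile 25 (N1, w=110) → cum 266  ≥ 170.5 → median here
  mile 48 (N3, w=75) → cum 341
Optimal location: mile 25.

x = 25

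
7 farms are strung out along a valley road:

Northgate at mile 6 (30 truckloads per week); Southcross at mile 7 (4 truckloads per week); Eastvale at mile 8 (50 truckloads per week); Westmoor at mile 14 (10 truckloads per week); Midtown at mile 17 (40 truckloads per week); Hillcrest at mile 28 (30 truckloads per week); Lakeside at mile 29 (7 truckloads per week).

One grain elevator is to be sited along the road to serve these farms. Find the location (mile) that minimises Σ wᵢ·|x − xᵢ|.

For a sum of weighted absolute distances on a line, the optimum is the weighted median (not the mean). Total weight W = 171; half-weight = 85.5.
Sort by position and accumulate weight:
  mile 6 (Northgate, w=30) → cum 30
  mile 7 (Southcross, w=4) → cum 34
  mile 8 (Eastvale, w=50) → cum 84
  mile 14 (Westmoor, w=10) → cum 94  ≥ 85.5 → median here
  mile 17 (Midtown, w=40) → cum 134
  mile 28 (Hillcrest, w=30) → cum 164
  mile 29 (Lakeside, w=7) → cum 171
Optimal location: mile 14.

x = 14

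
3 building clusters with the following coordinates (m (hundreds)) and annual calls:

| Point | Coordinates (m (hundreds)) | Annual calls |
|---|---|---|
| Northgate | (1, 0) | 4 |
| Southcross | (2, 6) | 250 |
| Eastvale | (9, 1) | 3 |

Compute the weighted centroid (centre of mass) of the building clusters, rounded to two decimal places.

(2.07, 5.85)

The minimiser of Σwᵢ‖p−pᵢ‖² is the weighted centroid p* = (Σwᵢpᵢ)/(Σwᵢ).
Σwᵢ = 257.
Σwᵢxᵢ = 4·1 + 250·2 + 3·9 = 531.
Σwᵢyᵢ = 4·0 + 250·6 + 3·1 = 1503.
x* = 531/257 = 2.07, y* = 1503/257 = 5.85.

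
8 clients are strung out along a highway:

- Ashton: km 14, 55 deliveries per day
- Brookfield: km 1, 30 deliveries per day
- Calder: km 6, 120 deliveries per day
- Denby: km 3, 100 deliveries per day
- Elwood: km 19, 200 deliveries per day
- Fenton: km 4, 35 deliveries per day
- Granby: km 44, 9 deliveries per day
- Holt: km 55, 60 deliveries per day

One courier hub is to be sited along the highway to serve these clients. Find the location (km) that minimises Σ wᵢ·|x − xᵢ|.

For a sum of weighted absolute distances on a line, the optimum is the weighted median (not the mean). Total weight W = 609; half-weight = 304.5.
Sort by position and accumulate weight:
  km 1 (Brookfield, w=30) → cum 30
  km 3 (Denby, w=100) → cum 130
  km 4 (Fenton, w=35) → cum 165
  km 6 (Calder, w=120) → cum 285
  km 14 (Ashton, w=55) → cum 340  ≥ 304.5 → median here
  km 19 (Elwood, w=200) → cum 540
  km 44 (Granby, w=9) → cum 549
  km 55 (Holt, w=60) → cum 609
Optimal location: km 14.

x = 14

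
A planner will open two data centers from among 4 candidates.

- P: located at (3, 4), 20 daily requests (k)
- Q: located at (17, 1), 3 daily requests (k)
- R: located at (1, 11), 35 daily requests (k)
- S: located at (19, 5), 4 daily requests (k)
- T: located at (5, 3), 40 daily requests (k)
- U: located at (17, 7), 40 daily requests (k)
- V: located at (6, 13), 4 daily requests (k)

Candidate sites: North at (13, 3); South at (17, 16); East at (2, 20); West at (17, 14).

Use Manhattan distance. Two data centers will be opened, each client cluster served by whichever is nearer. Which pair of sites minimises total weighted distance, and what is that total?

Evaluate every pair (each demand assigned to the nearer of the two):
  {North, East}: total = 1304
  {North, West}: total = 1583
  {North, South}: total = 1666
  {East, West}: total = 1897
  {South, East}: total = 1991
  {South, West}: total = 2476
Best pair: {North, East} with total 1304.

{North, East}, total 1304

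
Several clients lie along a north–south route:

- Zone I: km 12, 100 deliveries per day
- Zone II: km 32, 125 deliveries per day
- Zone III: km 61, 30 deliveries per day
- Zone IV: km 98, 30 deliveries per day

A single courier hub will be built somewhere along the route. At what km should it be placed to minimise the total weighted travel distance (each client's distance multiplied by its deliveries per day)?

x = 32

For a sum of weighted absolute distances on a line, the optimum is the weighted median (not the mean). Total weight W = 285; half-weight = 142.5.
Sort by position and accumulate weight:
  km 12 (Zone I, w=100) → cum 100
  km 32 (Zone II, w=125) → cum 225  ≥ 142.5 → median here
  km 61 (Zone III, w=30) → cum 255
  km 98 (Zone IV, w=30) → cum 285
Optimal location: km 32.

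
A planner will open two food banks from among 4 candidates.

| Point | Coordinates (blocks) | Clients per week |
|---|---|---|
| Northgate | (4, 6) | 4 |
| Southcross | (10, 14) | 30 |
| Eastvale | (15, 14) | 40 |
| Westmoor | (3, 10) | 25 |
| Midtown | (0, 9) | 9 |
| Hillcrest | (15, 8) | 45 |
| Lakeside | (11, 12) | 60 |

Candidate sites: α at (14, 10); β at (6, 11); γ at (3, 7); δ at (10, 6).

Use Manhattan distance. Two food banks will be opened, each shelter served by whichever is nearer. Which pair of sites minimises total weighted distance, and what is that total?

Evaluate every pair (each demand assigned to the nearer of the two):
  {α, γ}: total = 1003
  {α, β}: total = 1045
  {α, δ}: total = 1291
  {β, δ}: total = 1561
  {γ, δ}: total = 1623
  {β, γ}: total = 1718
Best pair: {α, γ} with total 1003.

{α, γ}, total 1003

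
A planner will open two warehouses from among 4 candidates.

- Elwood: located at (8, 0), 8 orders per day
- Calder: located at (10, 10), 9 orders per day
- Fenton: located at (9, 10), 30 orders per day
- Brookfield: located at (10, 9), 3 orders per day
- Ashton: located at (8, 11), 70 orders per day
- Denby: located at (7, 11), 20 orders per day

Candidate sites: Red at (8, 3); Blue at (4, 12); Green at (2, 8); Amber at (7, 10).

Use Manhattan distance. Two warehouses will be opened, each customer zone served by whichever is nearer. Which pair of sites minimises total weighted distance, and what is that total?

{Red, Amber}, total 283

Evaluate every pair (each demand assigned to the nearer of the two):
  {Red, Amber}: total = 283
  {Blue, Amber}: total = 347
  {Green, Amber}: total = 347
  {Red, Blue}: total = 760
  {Blue, Green}: total = 851
  {Red, Green}: total = 1089
Best pair: {Red, Amber} with total 283.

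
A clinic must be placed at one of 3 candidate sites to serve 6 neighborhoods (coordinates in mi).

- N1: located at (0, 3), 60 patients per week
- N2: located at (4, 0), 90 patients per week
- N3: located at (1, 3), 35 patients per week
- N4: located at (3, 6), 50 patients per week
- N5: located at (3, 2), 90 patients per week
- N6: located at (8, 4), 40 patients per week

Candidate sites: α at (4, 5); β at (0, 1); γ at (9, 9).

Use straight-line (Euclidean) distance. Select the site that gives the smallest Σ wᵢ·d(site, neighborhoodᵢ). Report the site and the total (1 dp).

Total weighted distance at each candidate:
  α (4, 5): total = 1364.8
  β (0, 1): total = 1487.3
  γ (9, 9): total = 3294.7
Minimum is at α with total 1364.8 mi.

α, total 1364.8 mi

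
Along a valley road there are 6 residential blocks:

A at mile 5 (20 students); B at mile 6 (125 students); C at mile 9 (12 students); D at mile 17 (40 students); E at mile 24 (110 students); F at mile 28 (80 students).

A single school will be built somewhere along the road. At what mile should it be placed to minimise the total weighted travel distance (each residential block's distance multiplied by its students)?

x = 17

For a sum of weighted absolute distances on a line, the optimum is the weighted median (not the mean). Total weight W = 387; half-weight = 193.5.
Sort by position and accumulate weight:
  mile 5 (A, w=20) → cum 20
  mile 6 (B, w=125) → cum 145
  mile 9 (C, w=12) → cum 157
  mile 17 (D, w=40) → cum 197  ≥ 193.5 → median here
  mile 24 (E, w=110) → cum 307
  mile 28 (F, w=80) → cum 387
Optimal location: mile 17.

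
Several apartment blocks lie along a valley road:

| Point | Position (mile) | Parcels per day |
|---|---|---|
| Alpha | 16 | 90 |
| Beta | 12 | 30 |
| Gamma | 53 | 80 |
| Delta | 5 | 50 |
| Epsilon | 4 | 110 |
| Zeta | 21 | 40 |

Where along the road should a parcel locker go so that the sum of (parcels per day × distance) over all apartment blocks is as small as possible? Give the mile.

For a sum of weighted absolute distances on a line, the optimum is the weighted median (not the mean). Total weight W = 400; half-weight = 200.
Sort by position and accumulate weight:
  mile 4 (Epsilon, w=110) → cum 110
  mile 5 (Delta, w=50) → cum 160
  mile 12 (Beta, w=30) → cum 190
  mile 16 (Alpha, w=90) → cum 280  ≥ 200 → median here
  mile 21 (Zeta, w=40) → cum 320
  mile 53 (Gamma, w=80) → cum 400
Optimal location: mile 16.

x = 16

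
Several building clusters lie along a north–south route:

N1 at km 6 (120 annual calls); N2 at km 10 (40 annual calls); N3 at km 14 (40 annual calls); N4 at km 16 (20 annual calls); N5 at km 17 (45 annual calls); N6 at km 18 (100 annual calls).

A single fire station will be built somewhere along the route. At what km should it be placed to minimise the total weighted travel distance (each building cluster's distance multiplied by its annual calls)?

x = 14

For a sum of weighted absolute distances on a line, the optimum is the weighted median (not the mean). Total weight W = 365; half-weight = 182.5.
Sort by position and accumulate weight:
  km 6 (N1, w=120) → cum 120
  km 10 (N2, w=40) → cum 160
  km 14 (N3, w=40) → cum 200  ≥ 182.5 → median here
  km 16 (N4, w=20) → cum 220
  km 17 (N5, w=45) → cum 265
  km 18 (N6, w=100) → cum 365
Optimal location: km 14.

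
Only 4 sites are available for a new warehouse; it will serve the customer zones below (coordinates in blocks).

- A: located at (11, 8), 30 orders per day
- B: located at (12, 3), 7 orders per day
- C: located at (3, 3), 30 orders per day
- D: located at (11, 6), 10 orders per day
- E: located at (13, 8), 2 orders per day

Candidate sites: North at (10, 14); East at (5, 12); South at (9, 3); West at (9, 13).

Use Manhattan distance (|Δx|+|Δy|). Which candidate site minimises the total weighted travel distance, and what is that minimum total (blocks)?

South, total 479 blocks

Total weighted distance at each candidate:
  North (10, 14): total = 949
  East (5, 12): total = 886
  South (9, 3): total = 479
  West (9, 13): total = 889
Minimum is at South with total 479 blocks.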